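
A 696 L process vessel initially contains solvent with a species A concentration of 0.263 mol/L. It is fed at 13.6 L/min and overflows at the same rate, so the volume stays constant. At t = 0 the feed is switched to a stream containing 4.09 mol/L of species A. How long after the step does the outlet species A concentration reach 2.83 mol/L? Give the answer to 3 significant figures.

Species balance: V dC/dt = Q(C_in − C) ⇒ τ = V/Q = 51.176 min.
C(t) = C_in + (C₀ − C_in) e^(−t/τ). Set C = 2.83 and solve for t:
e^(−t/τ) = (C − C_in)/(C₀ − C_in) = (2.83 − 4.09)/(0.263 − 4.09) = 0.32924
t = −τ ln(…) = 51.176 × 1.1110 = 56.855 min.

56.9 min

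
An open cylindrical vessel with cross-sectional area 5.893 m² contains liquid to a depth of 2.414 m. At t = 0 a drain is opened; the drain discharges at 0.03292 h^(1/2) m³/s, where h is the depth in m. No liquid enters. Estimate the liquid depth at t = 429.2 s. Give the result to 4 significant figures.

0.1259 m

With no inflow, A dh/dt = −0.03292 √h.
Separate and integrate: 2(√h − √h₀) = −(0.03292/A) t.
√h = √2.414 − 0.03292·429.2/(2·5.893) = 1.55371 − 1.19882 = 0.354888.
h = 0.354888² = 0.125945 m.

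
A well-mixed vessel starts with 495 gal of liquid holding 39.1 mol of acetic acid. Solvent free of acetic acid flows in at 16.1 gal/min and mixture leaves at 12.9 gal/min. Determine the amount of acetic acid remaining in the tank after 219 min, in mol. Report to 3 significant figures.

Let m(t) be the amount of acetic acid. Volume: V(t) = V₀ + (Q_in − Q_out) t = 495 + 3.2000 t; V(219) = 1195.8 gal.
Species balance (pure solvent in): dm/dt = −Q_out · m/V(t).
dm/m = −Q_out dt/(V₀ + 3.2000 t); integrating gives ln(m/m₀) = −(Q_out/(Q_in−Q_out)) ln(V/V₀).
m = m₀ (V₀/V)^(Q_out/(Q_in−Q_out)) = 39.1 × (495/1195.8)^(4.0312) = 1.1168 mol.

1.12 mol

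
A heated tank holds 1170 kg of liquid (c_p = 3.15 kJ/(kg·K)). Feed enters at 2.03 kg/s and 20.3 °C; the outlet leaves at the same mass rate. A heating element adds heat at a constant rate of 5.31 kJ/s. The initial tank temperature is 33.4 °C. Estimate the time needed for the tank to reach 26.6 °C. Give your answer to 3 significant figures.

Energy balance: M c_p dT/dt = ṁ c_p (T_in − T) + 5.31.
τ = M/ṁ = 576.35 s; T_ss = T_in + Q̇/(ṁ c_p) = 21.130 °C.
T(t) = T_ss + (T₀ − T_ss) e^(−t/τ). Set T = 26.6:
e^(−t/τ) = (26.6 − 21.130)/(33.4 − 21.130) = 0.44578
t = −576.35 · ln(0.44578) = 465.65 s.

466 s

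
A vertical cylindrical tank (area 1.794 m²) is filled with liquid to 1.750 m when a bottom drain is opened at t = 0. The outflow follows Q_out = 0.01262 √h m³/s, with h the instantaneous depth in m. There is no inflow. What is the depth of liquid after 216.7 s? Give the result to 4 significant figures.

0.3144 m

A dh/dt = −Q_out = −0.01262 √h.
Separate and integrate: 2(√h − √h₀) = −(0.01262/A) t.
√h = √1.750 − 0.01262·216.7/(2·1.794) = 1.32288 − 0.762195 = 0.560681.
h = 0.560681² = 0.314363 m.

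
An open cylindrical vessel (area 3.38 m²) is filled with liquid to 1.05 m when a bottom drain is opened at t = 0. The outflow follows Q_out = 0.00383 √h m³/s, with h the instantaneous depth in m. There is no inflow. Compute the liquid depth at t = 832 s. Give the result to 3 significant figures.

0.306 m

A dh/dt = −Q_out = −0.00383 √h.
Separate and integrate: 2(√h − √h₀) = −(0.00383/A) t.
√h = √1.05 − 0.00383·832/(2·3.38) = 1.0247 − 0.47138 = 0.55331.
h = 0.55331² = 0.30615 m.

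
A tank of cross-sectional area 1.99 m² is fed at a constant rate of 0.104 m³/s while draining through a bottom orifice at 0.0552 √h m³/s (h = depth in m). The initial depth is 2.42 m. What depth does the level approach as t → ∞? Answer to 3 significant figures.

A dh/dt = Q_in − 0.0552 √h. Steady state requires inflow = outflow:
Q_in = 0.0552 √h_ss ⇒ √h_ss = 0.104/0.0552 = 1.8841.
h_ss = 1.8841² = 3.5497 m. (Since h₀ = 2.42 m < h_ss, the level will rise toward this value.)

3.55 m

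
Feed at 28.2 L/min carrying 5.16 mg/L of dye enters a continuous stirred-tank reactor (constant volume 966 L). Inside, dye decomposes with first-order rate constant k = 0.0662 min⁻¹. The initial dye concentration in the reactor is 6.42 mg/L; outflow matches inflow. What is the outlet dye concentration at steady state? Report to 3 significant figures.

V dC/dt = Q(C_in − C) − k V C.
Steady state (dC/dt = 0): C_ss = Q C_in/(Q + kV) = C_in/(1 + kV/Q).
C_ss = 28.2·5.16/(28.2 + 0.0662·966) = 145.51/92.149 = 1.5791 mg/L.

1.58 mg/L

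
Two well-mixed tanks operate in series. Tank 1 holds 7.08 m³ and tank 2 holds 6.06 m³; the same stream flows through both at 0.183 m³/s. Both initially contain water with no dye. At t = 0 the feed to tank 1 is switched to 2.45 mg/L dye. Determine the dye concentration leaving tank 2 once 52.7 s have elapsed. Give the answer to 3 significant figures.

1.06 mg/L

Each tank obeys Vᵢ dCᵢ/dt = Q(Cᵢ₋₁ − Cᵢ), so τᵢ = Vᵢ/Q.
τ₁ = 7.08/0.183 = 38.689 s; τ₂ = 6.06/0.183 = 33.115 s.
Tank 1: C₁ = C_in(1 − e^(−t/τ₁)). Tank 2 (τ₁ ≠ τ₂): C₂ = C_in[1 − (τ₁ e^(−t/τ₁) − τ₂ e^(−t/τ₂))/(τ₁ − τ₂)].
At t = 52.7: e^(−t/τ₁) = 0.25611, e^(−t/τ₂) = 0.20363.
C₂ = 2.45·[1 − (38.689·0.25611 − 33.115·0.20363)/(5.5738)] = 2.45·0.43214 = 1.0587 mg/L.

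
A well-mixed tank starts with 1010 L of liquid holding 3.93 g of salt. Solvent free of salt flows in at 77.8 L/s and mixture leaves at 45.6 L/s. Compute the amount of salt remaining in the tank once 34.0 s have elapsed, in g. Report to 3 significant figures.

Let m(t) be the amount of salt. Volume: V(t) = V₀ + (Q_in − Q_out) t = 1010 + 32.200 t; V(34.0) = 2104.8 L.
Solute balance: dm/dt = 0 − Q_out C = −Q_out m/V(t).
Separate: dm/m = −Q_out dt/V(t) ⇒ ln(m/m₀) = −(Q_out/(Q_in−Q_out)) ln(V/V₀).
m = m₀ (V₀/V)^(Q_out/(Q_in−Q_out)) = 3.93 × (1010/2104.8)^(1.4161) = 1.3893 g.

1.39 g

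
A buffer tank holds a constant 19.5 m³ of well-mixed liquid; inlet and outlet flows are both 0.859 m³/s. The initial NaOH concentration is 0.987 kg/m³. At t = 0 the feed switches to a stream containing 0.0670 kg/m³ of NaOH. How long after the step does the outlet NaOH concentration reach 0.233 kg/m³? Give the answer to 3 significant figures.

Species balance: V dC/dt = Q(C_in − C) ⇒ τ = V/Q = 22.701 s.
C(t) = C_in + (C₀ − C_in) e^(−t/τ). Set C = 0.233 and solve for t:
e^(−t/τ) = (C − C_in)/(C₀ − C_in) = (0.233 − 0.0670)/(0.987 − 0.0670) = 0.18043
t = −τ ln(…) = 22.701 × 1.7124 = 38.873 s.

38.9 s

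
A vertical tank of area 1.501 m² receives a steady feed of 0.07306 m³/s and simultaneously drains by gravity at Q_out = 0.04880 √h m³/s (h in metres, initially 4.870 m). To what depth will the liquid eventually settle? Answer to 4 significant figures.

A dh/dt = Q_in − 0.04880 √h. Steady state requires inflow = outflow:
Q_in = 0.04880 √h_ss ⇒ √h_ss = 0.07306/0.04880 = 1.49713.
h_ss = 1.49713² = 2.24140 m. (Since h₀ = 4.870 m > h_ss, the level will fall toward this value.)

2.241 m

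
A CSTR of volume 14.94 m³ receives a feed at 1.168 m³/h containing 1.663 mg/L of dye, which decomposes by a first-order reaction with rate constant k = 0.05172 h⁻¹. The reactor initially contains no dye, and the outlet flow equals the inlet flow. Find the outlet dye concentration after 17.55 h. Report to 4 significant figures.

Species balance: V dC/dt = Q C_in − Q C − k V C.
This is linear with rate a = Q/V + k = 0.129899 h⁻¹.
C_ss = Q C_in/(Q + kV) = 1.00087 mg/L; C(t) = C_ss + (C₀ − C_ss) e^(−a t).
C(17.55) = 1.00087 + (-1.00087)·e^(−0.129899·17.55) = 1.00087 + (-1.00087)·0.102311 = 0.898469 mg/L.

0.8985 mg/L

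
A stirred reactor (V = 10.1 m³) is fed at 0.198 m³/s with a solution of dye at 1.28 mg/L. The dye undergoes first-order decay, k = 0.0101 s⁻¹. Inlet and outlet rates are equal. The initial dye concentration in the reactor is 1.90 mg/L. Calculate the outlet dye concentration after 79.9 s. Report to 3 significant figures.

Species balance: V dC/dt = Q C_in − Q C − k V C.
dC/dt = (Q/V) C_in − (Q/V + k) C; effective rate a = Q/V + k = 0.019604 + 0.0101 = 0.029704 s⁻¹.
C_ss = Q C_in/(Q + kV) = 0.84477 mg/L; C(t) = C_ss + (C₀ − C_ss) e^(−a t).
C(79.9) = 0.84477 + (1.0552)·e^(−0.029704·79.9) = 0.84477 + (1.0552)·0.093168 = 0.94309 mg/L.

0.943 mg/L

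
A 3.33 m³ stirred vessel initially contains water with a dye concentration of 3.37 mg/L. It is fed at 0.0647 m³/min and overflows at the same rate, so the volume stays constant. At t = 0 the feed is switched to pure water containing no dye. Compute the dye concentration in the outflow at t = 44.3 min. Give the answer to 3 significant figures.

Accumulation = in − out for the solute gives V dC/dt = Q(C_in − C).
Rewrite as dC/dt + C/τ = C_in/τ, τ = V/Q = 51.468 min.
Integrating: C(t) = C_in + (C₀ − C_in) e^(−t/τ).
C(44.3) = 0 + (3.37 − 0)·e^(−44.3/51.468) = 0 + (3.3700)·0.42286 = 1.4250 mg/L.

1.43 mg/L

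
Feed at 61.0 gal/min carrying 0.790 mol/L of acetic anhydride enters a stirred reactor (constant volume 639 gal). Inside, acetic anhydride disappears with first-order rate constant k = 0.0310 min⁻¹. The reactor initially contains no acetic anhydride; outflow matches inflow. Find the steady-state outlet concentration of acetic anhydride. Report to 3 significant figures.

Accumulation = in − out − consumed: V dC/dt = Q C_in − Q C − k V C.
At steady state: 0 = Q C_in − (Q + kV) C_ss, so C_ss = Q C_in/(Q + kV).
C_ss = 61.0·0.790/(61.0 + 0.0310·639) = 48.190/80.809 = 0.59634 mol/L.

0.596 mol/L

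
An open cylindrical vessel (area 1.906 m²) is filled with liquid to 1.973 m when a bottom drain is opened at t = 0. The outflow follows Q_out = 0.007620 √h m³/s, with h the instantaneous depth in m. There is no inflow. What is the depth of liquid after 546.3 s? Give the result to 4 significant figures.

0.09772 m

A dh/dt = −Q_out = −0.007620 √h.
This is separable: 2 d(√h)/dt = −0.007620/A, so √h = √h₀ − (0.007620/(2A)) t.
√h = √1.973 − 0.007620·546.3/(2·1.906) = 1.40464 − 1.09203 = 0.312608.
h = 0.312608² = 0.0977240 m.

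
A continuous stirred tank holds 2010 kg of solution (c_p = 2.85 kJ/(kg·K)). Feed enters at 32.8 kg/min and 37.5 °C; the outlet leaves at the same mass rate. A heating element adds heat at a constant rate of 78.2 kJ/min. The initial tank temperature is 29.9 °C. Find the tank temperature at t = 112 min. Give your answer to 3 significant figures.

37.0 °C

First-law balance (no shaft work): M c_p dT/dt = ṁ c_p (T_in − T) + 78.2.
τ = M/ṁ = 61.280 min; T_ss = T_in + Q̇/(ṁ c_p) = 37.5 + 78.2/(32.8·2.85) = 38.337 °C.
Solution: T(t) = T_ss + (T₀ − T_ss) e^(−t/τ).
T(112) = 38.337 + (-8.4365)·e^(−112/61.280) = 38.337 + (-8.4365)·0.16079 = 36.980 °C.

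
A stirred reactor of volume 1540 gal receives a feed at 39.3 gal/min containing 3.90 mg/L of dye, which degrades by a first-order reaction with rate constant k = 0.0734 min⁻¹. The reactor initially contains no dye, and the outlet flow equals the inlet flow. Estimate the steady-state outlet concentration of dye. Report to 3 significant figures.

1.01 mg/L

Species balance: V dC/dt = Q C_in − Q C − k V C.
Steady state (dC/dt = 0): C_ss = Q C_in/(Q + kV) = C_in/(1 + kV/Q).
C_ss = 39.3·3.90/(39.3 + 0.0734·1540) = 153.27/152.34 = 1.0061 mg/L.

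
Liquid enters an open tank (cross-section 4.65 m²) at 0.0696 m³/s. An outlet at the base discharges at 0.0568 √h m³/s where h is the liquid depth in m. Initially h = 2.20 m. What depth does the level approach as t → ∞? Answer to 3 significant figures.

Level balance: A dh/dt = 0.0696 − 0.0568 √h. Setting dh/dt = 0:
Q_in = 0.0568 √h_ss ⇒ √h_ss = 0.0696/0.0568 = 1.2254.
h_ss = 1.2254² = 1.5015 m. (Since h₀ = 2.20 m > h_ss, the level will fall toward this value.)

1.50 m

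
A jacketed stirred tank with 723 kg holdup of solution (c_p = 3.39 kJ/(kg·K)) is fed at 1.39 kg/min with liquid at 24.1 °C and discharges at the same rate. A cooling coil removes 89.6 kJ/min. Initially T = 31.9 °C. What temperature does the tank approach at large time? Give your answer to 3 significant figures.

M c_p dT/dt = ṁ c_p (T_in − T) − Q̇.
At steady state dT/dt = 0 ⇒ T_ss = T_in − Q̇/(ṁ c_p) = 24.1 − 89.6/(1.39·3.39) = 5.0851 °C.

5.09 °C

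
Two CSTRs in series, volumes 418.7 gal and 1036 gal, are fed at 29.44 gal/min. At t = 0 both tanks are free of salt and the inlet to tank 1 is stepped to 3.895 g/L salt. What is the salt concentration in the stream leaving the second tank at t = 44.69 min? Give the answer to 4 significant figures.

Time constants: τᵢ = Vᵢ/Q for each well-mixed tank.
τ₁ = 418.7/29.44 = 14.2221 min; τ₂ = 1036/29.44 = 35.1902 min.
Solving the cascade with C₁(0)=C₂(0)=0 gives C₂(t) = C_in[1 − (τ₁ e^(−t/τ₁) − τ₂ e^(−t/τ₂))/(τ₁ − τ₂)].
At t = 44.69: e^(−t/τ₁) = 0.0431841, e^(−t/τ₂) = 0.280844.
C₂ = 3.895·[1 − (14.2221·0.0431841 − 35.1902·0.280844)/(-20.9681)] = 3.895·0.557957 = 2.17324 g/L.

2.173 g/L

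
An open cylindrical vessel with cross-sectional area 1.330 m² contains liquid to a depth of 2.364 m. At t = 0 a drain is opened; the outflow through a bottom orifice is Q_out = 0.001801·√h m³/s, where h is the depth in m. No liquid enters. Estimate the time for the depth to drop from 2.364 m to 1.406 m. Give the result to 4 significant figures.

519.6 s

A dh/dt = −Q_out = −0.001801 √h.
∫ h^(−1/2) dh = −(0.001801/A) ∫ dt, giving 2√h = 2√h₀ − (0.001801/A) t.
t = 2A(√h₀ − √h)/0.001801 = 2·1.330·(√2.364 − √1.406)/0.001801
  = 2.66000 × (1.53753 − 1.18575) / 0.001801 = 519.567 s.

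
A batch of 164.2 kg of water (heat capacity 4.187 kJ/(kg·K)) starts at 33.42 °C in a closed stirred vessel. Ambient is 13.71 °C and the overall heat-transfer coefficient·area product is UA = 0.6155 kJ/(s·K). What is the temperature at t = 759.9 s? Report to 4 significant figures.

23.69 °C

M c_p dT/dt = −UA(T − T_amb).
dT/dt = (T_ss − T)/τ with T_ss = T_amb = 13.7100 °C, τ = M c_p/UA = 164.2·4.187/0.6155 = 1116.99 s.
T approaches T_ss exponentially: T(t) = T_ss + (T₀ − T_ss) e^(−t/τ).
T(759.9) = 13.7100 + (19.7100)·0.506459 = 23.6923 °C.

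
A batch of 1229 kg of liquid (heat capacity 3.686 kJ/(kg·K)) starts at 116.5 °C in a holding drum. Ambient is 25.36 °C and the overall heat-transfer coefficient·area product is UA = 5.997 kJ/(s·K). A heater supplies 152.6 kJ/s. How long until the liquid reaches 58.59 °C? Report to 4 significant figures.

Heat balance on the well-mixed liquid: M c_p dT/dt = −UA(T − T_amb) + Q̇.
τ = M c_p/UA = 755.393 s; T_ss = T_amb + Q̇/UA = 25.36 + 152.6/5.997 = 50.8061 °C.
T(t) = T_ss + (T₀ − T_ss)e^(−t/τ); set T = 58.59:
t = −τ ln[(T − T_ss)/(T₀ − T_ss)] = −755.393 · ln(0.118488) = 1611.21 s.

1611 s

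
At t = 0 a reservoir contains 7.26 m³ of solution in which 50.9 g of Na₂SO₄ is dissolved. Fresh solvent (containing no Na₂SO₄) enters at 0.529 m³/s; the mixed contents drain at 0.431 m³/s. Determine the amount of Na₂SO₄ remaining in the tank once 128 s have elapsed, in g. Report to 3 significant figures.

Let m(t) be the amount of Na₂SO₄. Volume: V(t) = V₀ + (Q_in − Q_out) t = 7.26 + 0.098000 t; V(128) = 19.804 m³.
Solute balance: dm/dt = 0 − Q_out C = −Q_out m/V(t).
Separate: dm/m = −Q_out dt/V(t) ⇒ ln(m/m₀) = −(Q_out/(Q_in−Q_out)) ln(V/V₀).
m = m₀ (V₀/V)^(Q_out/(Q_in−Q_out)) = 50.9 × (7.26/19.804)^(4.3980) = 0.61662 g.

0.617 g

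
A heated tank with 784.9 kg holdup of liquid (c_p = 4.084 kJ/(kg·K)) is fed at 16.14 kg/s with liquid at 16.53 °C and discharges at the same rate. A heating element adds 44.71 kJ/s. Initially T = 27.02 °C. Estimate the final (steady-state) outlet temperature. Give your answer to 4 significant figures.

17.21 °C

First-law balance (no shaft work): M c_p dT/dt = ṁ c_p (T_in − T) + 44.71.
At steady state dT/dt = 0 ⇒ T_ss = T_in + Q̇/(ṁ c_p) = 16.53 + 44.71/(16.14·4.084) = 17.2083 °C.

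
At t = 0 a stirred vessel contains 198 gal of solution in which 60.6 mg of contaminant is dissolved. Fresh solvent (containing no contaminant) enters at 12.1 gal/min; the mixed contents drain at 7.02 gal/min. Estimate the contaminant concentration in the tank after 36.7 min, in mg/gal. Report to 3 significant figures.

Let m(t) be the amount of contaminant. Volume: V(t) = V₀ + (Q_in − Q_out) t = 198 + 5.0800 t; V(36.7) = 384.44 gal.
Solute balance: dm/dt = 0 − Q_out C = −Q_out m/V(t).
Separate: dm/m = −Q_out dt/V(t) ⇒ ln(m/m₀) = −(Q_out/(Q_in−Q_out)) ln(V/V₀).
m = m₀ (V₀/V)^(Q_out/(Q_in−Q_out)) = 60.6 × (198/384.44)^(1.3819) = 24.225 mg.
C = m/V = 24.225/384.44 = 0.063015 mg/gal.

0.0630 mg/gal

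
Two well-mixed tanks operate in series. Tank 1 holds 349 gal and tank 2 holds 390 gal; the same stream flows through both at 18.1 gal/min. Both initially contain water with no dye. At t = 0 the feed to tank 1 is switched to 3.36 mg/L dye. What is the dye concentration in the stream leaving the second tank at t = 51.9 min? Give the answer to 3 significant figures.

2.42 mg/L

Time constants: τᵢ = Vᵢ/Q for each well-mixed tank.
τ₁ = 349/18.1 = 19.282 min; τ₂ = 390/18.1 = 21.547 min.
Solving the cascade with C₁(0)=C₂(0)=0 gives C₂(t) = C_in[1 − (τ₁ e^(−t/τ₁) − τ₂ e^(−t/τ₂))/(τ₁ − τ₂)].
At t = 51.9: e^(−t/τ₁) = 0.067768, e^(−t/τ₂) = 0.089933.
C₂ = 3.36·[1 − (19.282·0.067768 − 21.547·0.089933)/(-2.2652)] = 3.36·0.72140 = 2.4239 mg/L.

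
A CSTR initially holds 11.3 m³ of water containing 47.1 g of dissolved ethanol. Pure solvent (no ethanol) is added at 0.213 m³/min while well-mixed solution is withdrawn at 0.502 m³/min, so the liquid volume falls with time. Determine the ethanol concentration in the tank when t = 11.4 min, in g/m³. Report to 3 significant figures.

Total volume: dV/dt = Q_in − Q_out = -0.28900 m³/min, so V(t) = 11.3 − 0.28900 t and V(11.4) = 8.0054 m³.
Species balance (pure solvent in): dm/dt = −Q_out · m/V(t).
Separate: dm/m = −Q_out dt/V(t) ⇒ ln(m/m₀) = −(Q_out/(Q_in−Q_out)) ln(V/V₀).
m = m₀ (V₀/V)^(Q_out/(Q_in−Q_out)) = 47.1 × (11.3/8.0054)^(-1.7370) = 25.882 g.
C = m/V = 25.882/8.0054 = 3.2331 g/m³.

3.23 g/m³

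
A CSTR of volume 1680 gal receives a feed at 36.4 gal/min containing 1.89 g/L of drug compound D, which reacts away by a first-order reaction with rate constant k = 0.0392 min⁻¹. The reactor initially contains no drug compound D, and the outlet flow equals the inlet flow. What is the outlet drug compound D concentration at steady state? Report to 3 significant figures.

Species balance: V dC/dt = Q C_in − Q C − k V C.
At steady state: 0 = Q C_in − (Q + kV) C_ss, so C_ss = Q C_in/(Q + kV).
C_ss = 36.4·1.89/(36.4 + 0.0392·1680) = 68.796/102.26 = 0.67278 g/L.

0.673 g/L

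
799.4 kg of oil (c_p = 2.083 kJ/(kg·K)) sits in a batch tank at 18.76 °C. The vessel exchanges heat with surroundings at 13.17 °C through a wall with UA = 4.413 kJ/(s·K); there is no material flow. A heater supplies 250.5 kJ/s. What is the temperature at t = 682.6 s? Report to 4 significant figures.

61.55 °C

M c_p dT/dt = −UA(T − T_amb) + Q̇.
dT/dt = (T_ss − T)/τ with T_ss = T_amb + Q̇/UA = 13.17 + 250.5/4.413 = 69.9341 °C, τ = M c_p/UA = 799.4·2.083/4.413 = 377.328 s.
This is linear first-order; T(t) = T_ss + (T₀ − T_ss) e^(−t/τ).
T(682.6) = 69.9341 + (-51.1741)·0.163812 = 61.5512 °C.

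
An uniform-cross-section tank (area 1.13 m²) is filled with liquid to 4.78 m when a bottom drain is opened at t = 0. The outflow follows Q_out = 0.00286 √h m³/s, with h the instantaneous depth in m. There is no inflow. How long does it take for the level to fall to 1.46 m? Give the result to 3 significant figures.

With no inflow, A dh/dt = −0.00286 √h.
This is separable: 2 d(√h)/dt = −0.00286/A, so √h = √h₀ − (0.00286/(2A)) t.
t = 2A(√h₀ − √h)/0.00286 = 2·1.13·(√4.78 − √1.46)/0.00286
  = 2.2600 × (2.1863 − 1.2083) / 0.00286 = 772.84 s.

773 s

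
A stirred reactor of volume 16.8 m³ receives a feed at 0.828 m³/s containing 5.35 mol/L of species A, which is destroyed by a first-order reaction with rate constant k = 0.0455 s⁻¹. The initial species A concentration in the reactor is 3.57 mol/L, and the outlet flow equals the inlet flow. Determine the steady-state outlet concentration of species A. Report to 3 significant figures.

V dC/dt = Q(C_in − C) − k V C.
At steady state: 0 = Q C_in − (Q + kV) C_ss, so C_ss = Q C_in/(Q + kV).
C_ss = 0.828·5.35/(0.828 + 0.0455·16.8) = 4.4298/1.5924 = 2.7818 mol/L.

2.78 mol/L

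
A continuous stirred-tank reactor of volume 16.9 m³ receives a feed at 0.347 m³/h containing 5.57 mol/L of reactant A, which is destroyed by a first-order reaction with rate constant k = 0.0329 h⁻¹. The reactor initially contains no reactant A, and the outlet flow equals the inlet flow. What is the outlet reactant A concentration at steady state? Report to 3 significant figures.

Species balance: V dC/dt = Q C_in − Q C − k V C.
At steady state: 0 = Q C_in − (Q + kV) C_ss, so C_ss = Q C_in/(Q + kV).
C_ss = 0.347·5.57/(0.347 + 0.0329·16.9) = 1.9328/0.90301 = 2.1404 mol/L.

2.14 mol/L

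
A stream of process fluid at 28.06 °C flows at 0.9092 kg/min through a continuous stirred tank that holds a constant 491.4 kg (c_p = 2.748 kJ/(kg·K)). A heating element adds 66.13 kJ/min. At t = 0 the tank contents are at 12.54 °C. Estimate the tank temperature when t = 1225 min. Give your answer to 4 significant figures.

M c_p dT/dt = ṁ c_p (T_in − T) + Q̇.
Rearrange: dT/dt = (T_ss − T)/τ with τ = M/ṁ = 540.475 min and T_ss = T_in + Q̇/(ṁ c_p) = 54.5281 °C.
T approaches T_ss exponentially: T(t) = T_ss + (T₀ − T_ss) e^(−t/τ).
T(1225) = 54.5281 + (-41.9881)·e^(−1225/540.475) = 54.5281 + (-41.9881)·0.103672 = 50.1751 °C.

50.18 °C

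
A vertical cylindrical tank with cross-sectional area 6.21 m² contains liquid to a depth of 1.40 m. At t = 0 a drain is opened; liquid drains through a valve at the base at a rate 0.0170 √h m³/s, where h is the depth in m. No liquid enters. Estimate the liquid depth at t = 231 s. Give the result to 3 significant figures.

With no inflow, A dh/dt = −0.0170 √h.
∫ h^(−1/2) dh = −(0.0170/A) ∫ dt, giving 2√h = 2√h₀ − (0.0170/A) t.
√h = √1.40 − 0.0170·231/(2·6.21) = 1.1832 − 0.31618 = 0.86703.
h = 0.86703² = 0.75175 m.

0.752 m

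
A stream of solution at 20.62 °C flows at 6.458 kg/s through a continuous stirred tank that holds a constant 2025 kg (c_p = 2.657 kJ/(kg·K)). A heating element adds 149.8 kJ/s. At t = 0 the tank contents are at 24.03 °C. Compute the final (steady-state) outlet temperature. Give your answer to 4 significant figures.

Unsteady energy balance on the tank contents: M c_p dT/dt = ṁ c_p (T_in − T) + 149.8.
At steady state dT/dt = 0 ⇒ T_ss = T_in + Q̇/(ṁ c_p) = 20.62 + 149.8/(6.458·2.657) = 29.3502 °C.

29.35 °C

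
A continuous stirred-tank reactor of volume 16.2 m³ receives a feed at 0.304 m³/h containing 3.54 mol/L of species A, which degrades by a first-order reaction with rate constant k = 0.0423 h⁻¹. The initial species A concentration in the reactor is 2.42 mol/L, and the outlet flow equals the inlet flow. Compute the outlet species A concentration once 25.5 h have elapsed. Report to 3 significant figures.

Accumulation = in − out − consumed: V dC/dt = Q C_in − Q C − k V C.
dC/dt = (Q/V) C_in − (Q/V + k) C; effective rate a = Q/V + k = 0.018765 + 0.0423 = 0.061065 h⁻¹.
C_ss = Q C_in/(Q + kV) = 1.0878 mol/L; C(t) = C_ss + (C₀ − C_ss) e^(−a t).
C(25.5) = 1.0878 + (1.3322)·e^(−0.061065·25.5) = 1.0878 + (1.3322)·0.21073 = 1.3686 mol/L.

1.37 mol/L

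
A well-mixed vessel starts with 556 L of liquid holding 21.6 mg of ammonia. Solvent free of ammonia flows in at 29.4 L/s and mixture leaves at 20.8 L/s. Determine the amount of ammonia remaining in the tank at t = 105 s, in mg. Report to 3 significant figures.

2.09 mg

Let m(t) be the amount of ammonia. Volume: V(t) = V₀ + (Q_in − Q_out) t = 556 + 8.6000 t; V(105) = 1459.0 L.
Solute balance: dm/dt = 0 − Q_out C = −Q_out m/V(t).
Separate: dm/m = −Q_out dt/V(t) ⇒ ln(m/m₀) = −(Q_out/(Q_in−Q_out)) ln(V/V₀).
m = m₀ (V₀/V)^(Q_out/(Q_in−Q_out)) = 21.6 × (556/1459.0)^(2.4186) = 2.0946 mg.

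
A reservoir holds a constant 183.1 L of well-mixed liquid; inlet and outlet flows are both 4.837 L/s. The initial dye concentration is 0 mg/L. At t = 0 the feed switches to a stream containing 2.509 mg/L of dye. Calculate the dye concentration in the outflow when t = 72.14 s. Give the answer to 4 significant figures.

2.136 mg/L

Accumulation = in − out for the solute gives V dC/dt = Q(C_in − C).
Time constant τ = V/Q = 183.1/4.837 = 37.8540 s.
Integrating: C(t) = C_in + (C₀ − C_in) e^(−t/τ).
C(72.14) = 2.509 + (0 − 2.509)·e^(−72.14/37.8540) = 2.509 + (-2.50900)·0.148712 = 2.13588 mg/L.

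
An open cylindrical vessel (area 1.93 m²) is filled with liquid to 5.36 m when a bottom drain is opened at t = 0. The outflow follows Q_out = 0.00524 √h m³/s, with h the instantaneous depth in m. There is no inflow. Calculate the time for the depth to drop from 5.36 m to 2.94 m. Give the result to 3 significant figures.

A dh/dt = −Q_out = −0.00524 √h.
∫ h^(−1/2) dh = −(0.00524/A) ∫ dt, giving 2√h = 2√h₀ − (0.00524/A) t.
t = 2A(√h₀ − √h)/0.00524 = 2·1.93·(√5.36 − √2.94)/0.00524
  = 3.8600 × (2.3152 − 1.7146) / 0.00524 = 442.37 s.

442 s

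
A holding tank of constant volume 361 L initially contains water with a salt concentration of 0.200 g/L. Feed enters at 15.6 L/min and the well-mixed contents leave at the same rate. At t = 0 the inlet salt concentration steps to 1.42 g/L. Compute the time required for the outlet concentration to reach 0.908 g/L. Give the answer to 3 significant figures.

20.1 min

Species balance: V dC/dt = Q(C_in − C) ⇒ τ = V/Q = 23.141 min.
C(t) = C_in + (C₀ − C_in) e^(−t/τ). Set C = 0.908 and solve for t:
e^(−t/τ) = (C − C_in)/(C₀ − C_in) = (0.908 − 1.42)/(0.200 − 1.42) = 0.41967
t = −τ ln(…) = 23.141 × 0.86828 = 20.093 min.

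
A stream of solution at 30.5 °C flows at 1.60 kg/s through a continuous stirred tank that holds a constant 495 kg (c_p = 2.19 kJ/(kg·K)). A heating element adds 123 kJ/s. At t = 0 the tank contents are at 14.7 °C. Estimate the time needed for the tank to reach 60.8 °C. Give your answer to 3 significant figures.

730 s

M c_p dT/dt = ṁ c_p (T_in − T) + Q̇.
τ = M/ṁ = 309.38 s; T_ss = T_in + Q̇/(ṁ c_p) = 65.603 °C.
T(t) = T_ss + (T₀ − T_ss) e^(−t/τ). Set T = 60.8:
e^(−t/τ) = (60.8 − 65.603)/(14.7 − 65.603) = 0.094351
t = −309.38 · ln(0.094351) = 730.35 s.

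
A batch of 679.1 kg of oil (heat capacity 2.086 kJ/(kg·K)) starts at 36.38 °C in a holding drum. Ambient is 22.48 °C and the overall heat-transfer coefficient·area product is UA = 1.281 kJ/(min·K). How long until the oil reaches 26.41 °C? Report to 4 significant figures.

First-law balance (no shaft work): M c_p dT/dt = −UA(T − T_amb).
τ = M c_p/UA = 1105.86 min; T_ss = T_amb = 22.4800 °C.
T(t) = T_ss + (T₀ − T_ss)e^(−t/τ); set T = 26.41:
t = −τ ln[(T − T_ss)/(T₀ − T_ss)] = −1105.86 · ln(0.282734) = 1396.97 min.

1397 min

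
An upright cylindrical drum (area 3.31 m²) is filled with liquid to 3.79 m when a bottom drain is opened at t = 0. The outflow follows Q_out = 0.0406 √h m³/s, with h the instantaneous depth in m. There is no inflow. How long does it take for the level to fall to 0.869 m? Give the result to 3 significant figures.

165 s

A dh/dt = −Q_out = −0.0406 √h.
This is separable: 2 d(√h)/dt = −0.0406/A, so √h = √h₀ − (0.0406/(2A)) t.
t = 2A(√h₀ − √h)/0.0406 = 2·3.31·(√3.79 − √0.869)/0.0406
  = 6.6200 × (1.9468 − 0.93220) / 0.0406 = 165.43 s.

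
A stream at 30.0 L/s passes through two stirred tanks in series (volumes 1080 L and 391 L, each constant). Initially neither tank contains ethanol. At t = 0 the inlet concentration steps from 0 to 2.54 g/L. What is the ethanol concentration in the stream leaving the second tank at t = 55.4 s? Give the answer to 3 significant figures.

Each tank obeys Vᵢ dCᵢ/dt = Q(Cᵢ₋₁ − Cᵢ), so τᵢ = Vᵢ/Q.
τ₁ = 1080/30.0 = 36.000 s; τ₂ = 391/30.0 = 13.033 s.
Tank 1: C₁ = C_in(1 − e^(−t/τ₁)). Tank 2 (τ₁ ≠ τ₂): C₂ = C_in[1 − (τ₁ e^(−t/τ₁) − τ₂ e^(−t/τ₂))/(τ₁ − τ₂)].
At t = 55.4: e^(−t/τ₁) = 0.21462, e^(−t/τ₂) = 0.014255.
C₂ = 2.54·[1 − (36.000·0.21462 − 13.033·0.014255)/(22.967)] = 2.54·0.67168 = 1.7061 g/L.

1.71 g/L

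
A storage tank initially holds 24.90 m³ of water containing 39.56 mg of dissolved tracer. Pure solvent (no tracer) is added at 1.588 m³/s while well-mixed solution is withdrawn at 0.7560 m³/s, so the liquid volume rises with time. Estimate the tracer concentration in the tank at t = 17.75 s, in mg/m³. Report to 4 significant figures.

Total volume: dV/dt = Q_in − Q_out = 0.832000 m³/s, so V(t) = 24.90 + 0.832000 t and V(17.75) = 39.6680 m³.
Species balance (pure solvent in): dm/dt = −Q_out · m/V(t).
dm/m = −Q_out dt/(V₀ + 0.832000 t); integrating gives ln(m/m₀) = −(Q_out/(Q_in−Q_out)) ln(V/V₀).
m = m₀ (V₀/V)^(Q_out/(Q_in−Q_out)) = 39.56 × (24.90/39.6680)^(0.908654) = 25.9113 mg.
C = m/V = 25.9113/39.6680 = 0.653204 mg/m³.

0.6532 mg/m³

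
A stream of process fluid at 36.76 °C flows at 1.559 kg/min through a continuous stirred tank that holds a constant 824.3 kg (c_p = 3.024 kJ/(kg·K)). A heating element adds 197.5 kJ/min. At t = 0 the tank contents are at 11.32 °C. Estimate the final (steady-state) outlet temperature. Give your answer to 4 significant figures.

Energy balance: M c_p dT/dt = ṁ c_p (T_in − T) + 197.5.
At steady state dT/dt = 0 ⇒ T_ss = T_in + Q̇/(ṁ c_p) = 36.76 + 197.5/(1.559·3.024) = 78.6528 °C.

78.65 °C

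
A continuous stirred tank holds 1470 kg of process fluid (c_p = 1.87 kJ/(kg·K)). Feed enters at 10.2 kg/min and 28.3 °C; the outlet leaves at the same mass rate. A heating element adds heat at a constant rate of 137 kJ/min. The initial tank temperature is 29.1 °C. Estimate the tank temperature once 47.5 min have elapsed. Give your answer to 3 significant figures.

30.9 °C

M c_p dT/dt = ṁ c_p (T_in − T) + Q̇.
τ = M/ṁ = 144.12 min; T_ss = T_in + Q̇/(ṁ c_p) = 28.3 + 137/(10.2·1.87) = 35.483 °C.
This is linear first-order; T(t) = T_ss + (T₀ − T_ss) e^(−t/τ).
T(47.5) = 35.483 + (-6.3826)·e^(−47.5/144.12) = 35.483 + (-6.3826)·0.71922 = 30.892 °C.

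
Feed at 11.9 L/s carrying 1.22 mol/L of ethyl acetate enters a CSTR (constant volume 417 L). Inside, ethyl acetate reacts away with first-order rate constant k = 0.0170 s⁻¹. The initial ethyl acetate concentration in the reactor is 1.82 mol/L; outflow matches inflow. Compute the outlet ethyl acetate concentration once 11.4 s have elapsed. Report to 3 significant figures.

1.39 mol/L

Accumulation = in − out − consumed: V dC/dt = Q C_in − Q C − k V C.
dC/dt = (Q/V) C_in − (Q/V + k) C; effective rate a = Q/V + k = 0.028537 + 0.0170 = 0.045537 s⁻¹.
C_ss = Q C_in/(Q + kV) = 0.76455 mol/L; C(t) = C_ss + (C₀ − C_ss) e^(−a t).
C(11.4) = 0.76455 + (1.0555)·e^(−0.045537·11.4) = 0.76455 + (1.0555)·0.59504 = 1.3926 mol/L.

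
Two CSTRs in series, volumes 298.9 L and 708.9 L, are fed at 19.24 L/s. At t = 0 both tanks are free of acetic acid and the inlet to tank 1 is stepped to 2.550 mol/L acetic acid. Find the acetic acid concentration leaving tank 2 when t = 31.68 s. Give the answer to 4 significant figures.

0.9258 mol/L

Species balance on tank i: dCᵢ/dt = (Cᵢ₋₁ − Cᵢ)/τᵢ with τᵢ = Vᵢ/Q.
τ₁ = 298.9/19.24 = 15.5353 s; τ₂ = 708.9/19.24 = 36.8451 s.
Tank 1: C₁ = C_in(1 − e^(−t/τ₁)). Tank 2 (τ₁ ≠ τ₂): C₂ = C_in[1 − (τ₁ e^(−t/τ₁) − τ₂ e^(−t/τ₂))/(τ₁ − τ₂)].
At t = 31.68: e^(−t/τ₁) = 0.130130, e^(−t/τ₂) = 0.423240.
C₂ = 2.550·[1 − (15.5353·0.130130 − 36.8451·0.423240)/(-21.3098)] = 2.550·0.363075 = 0.925842 mol/L.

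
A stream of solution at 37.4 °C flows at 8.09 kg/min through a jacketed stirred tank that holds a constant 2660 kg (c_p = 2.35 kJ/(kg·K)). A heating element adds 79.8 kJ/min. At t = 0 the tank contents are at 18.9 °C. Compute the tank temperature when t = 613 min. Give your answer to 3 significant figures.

Heat balance on the well-mixed liquid: M c_p dT/dt = ṁ c_p (T_in − T) + 79.8.
Rearrange: dT/dt = (T_ss − T)/τ with τ = M/ṁ = 328.80 min and T_ss = T_in + Q̇/(ṁ c_p) = 41.597 °C.
T approaches T_ss exponentially: T(t) = T_ss + (T₀ − T_ss) e^(−t/τ).
T(613) = 41.597 + (-22.697)·e^(−613/328.80) = 41.597 + (-22.697)·0.15500 = 38.079 °C.

38.1 °C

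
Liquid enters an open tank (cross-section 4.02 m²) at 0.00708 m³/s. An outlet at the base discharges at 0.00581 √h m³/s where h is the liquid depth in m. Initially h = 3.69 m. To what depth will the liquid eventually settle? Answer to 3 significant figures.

A dh/dt = Q_in − 0.00581 √h. Steady state requires inflow = outflow:
Q_in = 0.00581 √h_ss ⇒ √h_ss = 0.00708/0.00581 = 1.2186.
h_ss = 1.2186² = 1.4850 m. (Since h₀ = 3.69 m > h_ss, the level will fall toward this value.)

1.48 m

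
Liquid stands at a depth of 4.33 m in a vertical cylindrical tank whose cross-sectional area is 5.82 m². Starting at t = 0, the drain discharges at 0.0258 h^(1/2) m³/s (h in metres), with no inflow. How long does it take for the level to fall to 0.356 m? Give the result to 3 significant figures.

With no inflow, A dh/dt = −0.0258 √h.
Separate and integrate: 2(√h − √h₀) = −(0.0258/A) t.
t = 2A(√h₀ − √h)/0.0258 = 2·5.82·(√4.33 − √0.356)/0.0258
  = 11.640 × (2.0809 − 0.59666) / 0.0258 = 669.62 s.

670 s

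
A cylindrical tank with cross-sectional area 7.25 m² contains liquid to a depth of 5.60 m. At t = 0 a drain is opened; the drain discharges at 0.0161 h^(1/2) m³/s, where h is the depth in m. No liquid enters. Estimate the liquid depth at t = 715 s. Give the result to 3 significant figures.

2.47 m

Volume balance on the tank: A dh/dt = −0.0161 √h.
This is separable: 2 d(√h)/dt = −0.0161/A, so √h = √h₀ − (0.0161/(2A)) t.
√h = √5.60 − 0.0161·715/(2·7.25) = 2.3664 − 0.79390 = 1.5725.
h = 1.5725² = 2.4729 m.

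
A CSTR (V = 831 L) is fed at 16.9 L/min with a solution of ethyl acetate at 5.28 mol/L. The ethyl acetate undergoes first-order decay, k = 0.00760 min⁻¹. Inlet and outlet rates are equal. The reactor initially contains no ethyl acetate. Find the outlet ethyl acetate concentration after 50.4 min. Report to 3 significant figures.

2.90 mol/L

Species balance: V dC/dt = Q C_in − Q C − k V C.
dC/dt = (Q/V) C_in − (Q/V + k) C; effective rate a = Q/V + k = 0.020337 + 0.00760 = 0.027937 min⁻¹.
C_ss = Q C_in/(Q + kV) = 3.8436 mol/L; C(t) = C_ss + (C₀ − C_ss) e^(−a t).
C(50.4) = 3.8436 + (-3.8436)·e^(−0.027937·50.4) = 3.8436 + (-3.8436)·0.24463 = 2.9034 mol/L.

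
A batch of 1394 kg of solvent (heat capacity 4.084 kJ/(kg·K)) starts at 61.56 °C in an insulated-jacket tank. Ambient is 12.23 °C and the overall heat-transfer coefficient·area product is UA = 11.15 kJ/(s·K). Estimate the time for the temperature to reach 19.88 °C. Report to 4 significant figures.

951.7 s

M c_p dT/dt = −UA(T − T_amb).
τ = M c_p/UA = 510.592 s; T_ss = T_amb = 12.2300 °C.
T(t) = T_ss + (T₀ − T_ss)e^(−t/τ); set T = 19.88:
t = −τ ln[(T − T_ss)/(T₀ − T_ss)] = −510.592 · ln(0.155078) = 951.654 s.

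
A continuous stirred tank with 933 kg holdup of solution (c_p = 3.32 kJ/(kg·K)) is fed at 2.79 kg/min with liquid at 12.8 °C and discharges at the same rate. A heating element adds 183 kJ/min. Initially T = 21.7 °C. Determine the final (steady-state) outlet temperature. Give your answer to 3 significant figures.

First-law balance (no shaft work): M c_p dT/dt = ṁ c_p (T_in − T) + 183.
At steady state dT/dt = 0 ⇒ T_ss = T_in + Q̇/(ṁ c_p) = 12.8 + 183/(2.79·3.32) = 32.556 °C.

32.6 °C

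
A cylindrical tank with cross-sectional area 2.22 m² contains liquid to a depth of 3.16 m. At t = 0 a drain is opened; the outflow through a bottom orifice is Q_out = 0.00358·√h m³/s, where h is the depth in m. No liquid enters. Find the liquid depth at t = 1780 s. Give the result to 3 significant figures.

0.117 m

Unsteady balance on liquid volume: A dh/dt = −0.00358 √h.
∫ h^(−1/2) dh = −(0.00358/A) ∫ dt, giving 2√h = 2√h₀ − (0.00358/A) t.
√h = √3.16 − 0.00358·1780/(2·2.22) = 1.7776 − 1.4352 = 0.34241.
h = 0.34241² = 0.11725 m.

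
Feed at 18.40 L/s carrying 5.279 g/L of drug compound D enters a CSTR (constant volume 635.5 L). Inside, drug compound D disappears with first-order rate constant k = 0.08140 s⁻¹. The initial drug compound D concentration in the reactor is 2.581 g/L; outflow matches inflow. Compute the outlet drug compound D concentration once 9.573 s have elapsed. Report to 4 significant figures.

1.801 g/L

Accumulation = in − out − consumed: V dC/dt = Q C_in − Q C − k V C.
This is linear with rate a = Q/V + k = 0.110354 s⁻¹.
C_ss = Q C_in/(Q + kV) = 1.38506 g/L; C(t) = C_ss + (C₀ − C_ss) e^(−a t).
C(9.573) = 1.38506 + (1.19594)·e^(−0.110354·9.573) = 1.38506 + (1.19594)·0.347700 = 1.80089 g/L.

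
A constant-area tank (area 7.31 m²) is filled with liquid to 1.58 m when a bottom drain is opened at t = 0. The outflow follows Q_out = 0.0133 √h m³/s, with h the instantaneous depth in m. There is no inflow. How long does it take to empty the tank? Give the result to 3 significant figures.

1380 s

A dh/dt = −Q_out = −0.0133 √h.
Separate and integrate: 2(√h − √h₀) = −(0.0133/A) t.
Tank is empty when √h = 0: t_empty = 2A√h₀/0.0133.
t_empty = 2·7.31·√1.58/0.0133 = 14.620·1.2570/0.0133 = 1381.7 s.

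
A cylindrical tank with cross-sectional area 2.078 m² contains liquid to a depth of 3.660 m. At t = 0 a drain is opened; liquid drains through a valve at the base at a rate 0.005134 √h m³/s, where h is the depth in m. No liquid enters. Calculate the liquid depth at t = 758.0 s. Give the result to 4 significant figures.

A dh/dt = −Q_out = −0.005134 √h.
∫ h^(−1/2) dh = −(0.005134/A) ∫ dt, giving 2√h = 2√h₀ − (0.005134/A) t.
√h = √3.660 − 0.005134·758.0/(2·2.078) = 1.91311 − 0.936374 = 0.976738.
h = 0.976738² = 0.954018 m.

0.9540 m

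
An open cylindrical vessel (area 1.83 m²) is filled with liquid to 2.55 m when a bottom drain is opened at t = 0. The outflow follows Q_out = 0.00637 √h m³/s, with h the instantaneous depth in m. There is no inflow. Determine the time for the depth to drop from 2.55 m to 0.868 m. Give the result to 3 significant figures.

382 s

Accumulation of liquid (constant cross-section A): A dh/dt = −0.00637 √h.
This is separable: 2 d(√h)/dt = −0.00637/A, so √h = √h₀ − (0.00637/(2A)) t.
t = 2A(√h₀ − √h)/0.00637 = 2·1.83·(√2.55 − √0.868)/0.00637
  = 3.6600 × (1.5969 − 0.93167) / 0.00637 = 382.21 s.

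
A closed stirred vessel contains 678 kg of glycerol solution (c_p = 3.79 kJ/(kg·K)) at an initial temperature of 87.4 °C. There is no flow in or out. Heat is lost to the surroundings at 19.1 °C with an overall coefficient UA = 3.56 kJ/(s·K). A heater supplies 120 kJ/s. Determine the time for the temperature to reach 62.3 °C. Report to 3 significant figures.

Lumped-capacitance energy balance: M c_p dT/dt = UA(T_amb − T) + Q̇.
τ = M c_p/UA = 721.80 s; T_ss = T_amb + Q̇/UA = 19.1 + 120/3.56 = 52.808 °C.
T(t) = T_ss + (T₀ − T_ss)e^(−t/τ); set T = 62.3:
t = −τ ln[(T − T_ss)/(T₀ − T_ss)] = −721.80 · ln(0.27440) = 933.41 s.

933 s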